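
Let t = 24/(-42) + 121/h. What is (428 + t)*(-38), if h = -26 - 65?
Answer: -1473450/91 ≈ -16192.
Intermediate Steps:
h = -91
t = -173/91 (t = 24/(-42) + 121/(-91) = 24*(-1/42) + 121*(-1/91) = -4/7 - 121/91 = -173/91 ≈ -1.9011)
(428 + t)*(-38) = (428 - 173/91)*(-38) = (38775/91)*(-38) = -1473450/91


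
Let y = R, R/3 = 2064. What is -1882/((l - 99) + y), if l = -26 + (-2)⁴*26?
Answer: -1882/6483 ≈ -0.29030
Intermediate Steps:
R = 6192 (R = 3*2064 = 6192)
y = 6192
l = 390 (l = -26 + 16*26 = -26 + 416 = 390)
-1882/((l - 99) + y) = -1882/((390 - 99) + 6192) = -1882/(291 + 6192) = -1882/6483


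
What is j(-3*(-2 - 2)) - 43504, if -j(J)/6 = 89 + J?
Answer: -44110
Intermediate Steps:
j(J) = -534 - 6*J (j(J) = -6*(89 + J) = -534 - 6*J)
j(-3*(-2 - 2)) - 43504 = (-534 - (-18)*(-2 - 2)) - 43504 = (-534 - (-18)*(-4)) - 43504 = (-534 - 6*12) - 43504 = (-534 - 72) - 43504 = -606 - 43504 = -44110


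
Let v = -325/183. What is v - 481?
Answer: -88348/183 ≈ -482.78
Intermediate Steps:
v = -325/183 (v = -325*1/183 = -325/183 ≈ -1.7760)
v - 481 = -325/183 - 481 = -88348/183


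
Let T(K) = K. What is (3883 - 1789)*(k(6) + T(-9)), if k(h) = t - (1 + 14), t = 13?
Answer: -23034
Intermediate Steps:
k(h) = -2 (k(h) = 13 - (1 + 14) = 13 - 1*15 = 13 - 15 = -2)
(3883 - 1789)*(k(6) + T(-9)) = (3883 - 1789)*(-2 - 9) = 2094*(-11) = -23034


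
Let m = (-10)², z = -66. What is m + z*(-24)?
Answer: 1684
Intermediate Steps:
m = 100
m + z*(-24) = 100 - 66*(-24) = 100 + 1584 = 1684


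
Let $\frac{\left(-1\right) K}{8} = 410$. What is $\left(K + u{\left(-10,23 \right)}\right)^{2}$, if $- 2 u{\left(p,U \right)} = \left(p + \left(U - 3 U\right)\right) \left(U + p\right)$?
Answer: $8503056$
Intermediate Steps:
$K = -3280$ ($K = \left(-8\right) 410 = -3280$)
$u{\left(p,U \right)} = - \frac{\left(U + p\right) \left(p - 2 U\right)}{2}$ ($u{\left(p,U \right)} = - \frac{\left(p + \left(U - 3 U\right)\right) \left(U + p\right)}{2} = - \frac{\left(p - 2 U\right) \left(U + p\right)}{2} = - \frac{\left(U + p\right) \left(p - 2 U\right)}{2}$)
$\left(K + u{\left(-10,23 \right)}\right)^{2} = \left(-3280 + \left(23^{2} - \frac{\left(-10\right)^{2}}{2} + \frac{1}{2} \cdot 23 \left(-10\right)\right)\right)^{2} = \left(-3280 - -364\right)^{2} = \left(-3280 + 364\right)^{2} = \left(-2916\right)^{2} = 8503056$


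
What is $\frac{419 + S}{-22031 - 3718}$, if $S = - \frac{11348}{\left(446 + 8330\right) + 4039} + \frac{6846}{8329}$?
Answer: $- \frac{44715654563}{2748348740115} \approx -0.01627$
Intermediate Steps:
$S = - \frac{6786002}{106736135}$ ($S = - \frac{11348}{8776 + 4039} + 6846 \cdot \frac{1}{8329} = - \frac{11348}{12815} + \frac{6846}{8329} = - \frac{6786002}{106736135} \approx -0.063577$)
$\frac{419 + S}{-22031 - 3718} = \frac{419 - \frac{6786002}{106736135}}{-22031 - 3718} = \frac{44715654563}{106736135 \left(-25749\right)} = \frac{44715654563}{106736135} \left(- \frac{1}{25749}\right) = - \frac{44715654563}{2748348740115}$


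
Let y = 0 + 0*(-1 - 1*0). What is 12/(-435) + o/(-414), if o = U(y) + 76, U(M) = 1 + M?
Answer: -12821/60030 ≈ -0.21358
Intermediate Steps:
y = 0 (y = 0 + 0*(-1 + 0) = 0 + 0*(-1) = 0 + 0 = 0)
o = 77 (o = (1 + 0) + 76 = 1 + 76 = 77)
12/(-435) + o/(-414) = 12/(-435) + 77/(-414) = 12*(-1/435) + 77*(-1/414) = -4/145 - 77/414 = -12821/60030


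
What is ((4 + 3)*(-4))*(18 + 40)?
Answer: -1624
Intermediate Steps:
((4 + 3)*(-4))*(18 + 40) = (7*(-4))*58 = -28*58 = -1624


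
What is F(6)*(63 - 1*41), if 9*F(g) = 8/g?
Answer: 88/27 ≈ 3.2593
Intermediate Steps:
F(g) = 8/(9*g) (F(g) = (8/g)/9 = 8/(9*g))
F(6)*(63 - 1*41) = ((8/9)/6)*(63 - 1*41) = ((8/9)*(1/6))*(63 - 41) = (4/27)*22 = 88/27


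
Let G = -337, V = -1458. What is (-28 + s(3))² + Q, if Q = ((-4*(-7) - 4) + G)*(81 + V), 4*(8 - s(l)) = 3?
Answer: 6902905/16 ≈ 4.3143e+5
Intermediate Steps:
s(l) = 29/4 (s(l) = 8 - ¼*3 = 8 - ¾ = 29/4)
Q = 431001 (Q = ((-4*(-7) - 4) - 337)*(81 - 1458) = ((28 - 4) - 337)*(-1377) = (24 - 337)*(-1377) = -313*(-1377) = 431001)
(-28 + s(3))² + Q = (-28 + 29/4)² + 431001 = (-83/4)² + 431001 = 6889/16 + 431001 = 6902905/16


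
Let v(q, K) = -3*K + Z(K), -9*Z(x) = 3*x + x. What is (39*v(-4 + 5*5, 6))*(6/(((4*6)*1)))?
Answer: -403/2 ≈ -201.50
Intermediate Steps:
Z(x) = -4*x/9 (Z(x) = -(3*x + x)/9 = -4*x/9)
v(q, K) = -31*K/9 (v(q, K) = -3*K - 4*K/9 = -31*K/9)
(39*v(-4 + 5*5, 6))*(6/(((4*6)*1))) = (39*(-31/9*6))*(6/(((4*6)*1))) = (39*(-62/3))*(6/((24*1))) = -4836/24 = -806*¼ = -403/2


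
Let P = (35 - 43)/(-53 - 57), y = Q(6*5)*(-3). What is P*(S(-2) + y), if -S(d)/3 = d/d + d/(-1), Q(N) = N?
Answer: -36/5 ≈ -7.2000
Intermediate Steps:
S(d) = -3 + 3*d (S(d) = -3*(d/d + d/(-1)) = -3*(1 + d*(-1)) = -3*(1 - d) = -3 + 3*d)
y = -90 (y = (6*5)*(-3) = 30*(-3) = -90)
P = 4/55 (P = -8/(-110) = -8*(-1/110) = 4/55 ≈ 0.072727)
P*(S(-2) + y) = 4*((-3 + 3*(-2)) - 90)/55 = 4*((-3 - 6) - 90)/55 = 4*(-9 - 90)/55 = (4/55)*(-99) = -36/5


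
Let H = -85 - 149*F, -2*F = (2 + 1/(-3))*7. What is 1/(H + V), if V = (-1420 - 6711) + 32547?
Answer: 6/151201 ≈ 3.9682e-5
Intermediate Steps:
F = -35/6 (F = -(2 + 1/(-3))*7/2 = -(2 - 1/3)*7/2 = -5*7/6 = -1/2*35/3 = -35/6 ≈ -5.8333)
V = 24416 (V = -8131 + 32547 = 24416)
H = 4705/6 (H = -85 - 149*(-35/6) = -85 + 5215/6 = 4705/6 ≈ 784.17)
1/(H + V) = 1/(4705/6 + 24416) = 1/(151201/6) = 6/151201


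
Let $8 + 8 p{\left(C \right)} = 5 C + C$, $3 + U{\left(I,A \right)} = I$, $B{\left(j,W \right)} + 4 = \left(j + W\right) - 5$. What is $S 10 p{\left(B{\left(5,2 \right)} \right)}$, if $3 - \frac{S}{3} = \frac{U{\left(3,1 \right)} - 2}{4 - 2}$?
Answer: $-300$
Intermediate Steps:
$B{\left(j,W \right)} = -9 + W + j$ ($B{\left(j,W \right)} = -4 - \left(5 - W - j\right) = -4 + \left(-5 + W + j\right) = -9 + W + j$)
$U{\left(I,A \right)} = -3 + I$
$p{\left(C \right)} = -1 + \frac{3 C}{4}$ ($p{\left(C \right)} = -1 + \frac{5 C + C}{8} = -1 + \frac{6 C}{8} = -1 + \frac{3 C}{4}$)
$S = 12$ ($S = 9 - 3 \frac{\left(-3 + 3\right) - 2}{4 - 2} = 9 - 3 \frac{0 - 2}{2} = 9 - 3 \left(\left(-2\right) \frac{1}{2}\right) = 9 - -3 = 9 + 3 = 12$)
$S 10 p{\left(B{\left(5,2 \right)} \right)} = 12 \cdot 10 \left(-1 + \frac{3 \left(-9 + 2 + 5\right)}{4}\right) = 120 \left(-1 + \frac{3}{4} \left(-2\right)\right) = 120 \left(-1 - \frac{3}{2}\right) = 120 \left(- \frac{5}{2}\right) = -300$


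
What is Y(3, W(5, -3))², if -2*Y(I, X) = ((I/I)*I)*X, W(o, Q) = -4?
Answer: 36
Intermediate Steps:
Y(I, X) = -I*X/2 (Y(I, X) = -(I/I)*I*X/2 = -1*I*X/2 = -I*X/2)
Y(3, W(5, -3))² = (-½*3*(-4))² = 6² = 36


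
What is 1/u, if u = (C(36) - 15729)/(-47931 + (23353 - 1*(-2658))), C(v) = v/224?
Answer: 245504/176163 ≈ 1.3936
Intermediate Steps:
C(v) = v/224 (C(v) = v*(1/224) = v/224)
u = 176163/245504 (u = ((1/224)*36 - 15729)/(-47931 + (23353 - 1*(-2658))) = (9/56 - 15729)/(-47931 + (23353 + 2658)) = -880815/(56*(-47931 + 26011)) = -880815/56/(-21920) = -880815/56*(-1/21920) = 176163/245504 ≈ 0.71756)
1/u = 1/(176163/245504) = 245504/176163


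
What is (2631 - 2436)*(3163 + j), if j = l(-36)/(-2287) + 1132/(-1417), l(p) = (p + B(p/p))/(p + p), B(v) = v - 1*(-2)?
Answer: 1229721377225/1994264 ≈ 6.1663e+5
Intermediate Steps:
B(v) = 2 + v (B(v) = v + 2 = 2 + v)
l(p) = (3 + p)/(2*p) (l(p) = (p + (2 + p/p))/(p + p) = (p + (2 + 1))/((2*p)) = (p + 3)*(1/(2*p)) = (3 + p)*(1/(2*p)) = (3 + p)/(2*p))
j = -62148803/77776296 (j = ((½)*(3 - 36)/(-36))/(-2287) + 1132/(-1417) = ((½)*(-1/36)*(-33))*(-1/2287) + 1132*(-1/1417) = (11/24)*(-1/2287) - 1132/1417 = -11/54888 - 1132/1417 = -62148803/77776296 ≈ -0.79907)
(2631 - 2436)*(3163 + j) = (2631 - 2436)*(3163 - 62148803/77776296) = 195*(245944275445/77776296) = 1229721377225/1994264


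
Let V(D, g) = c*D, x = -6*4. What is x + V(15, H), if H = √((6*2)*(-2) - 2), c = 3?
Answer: 21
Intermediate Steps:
H = I*√26 (H = √(12*(-2) - 2) = √(-24 - 2) = √(-26) = I*√26 ≈ 5.099*I)
x = -24
V(D, g) = 3*D
x + V(15, H) = -24 + 3*15 = -24 + 45 = 21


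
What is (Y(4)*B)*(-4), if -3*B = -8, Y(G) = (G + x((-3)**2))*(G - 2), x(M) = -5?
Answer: 64/3 ≈ 21.333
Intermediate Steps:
Y(G) = (-5 + G)*(-2 + G) (Y(G) = (G - 5)*(G - 2) = (-5 + G)*(-2 + G))
B = 8/3 (B = -1/3*(-8) = 8/3 ≈ 2.6667)
(Y(4)*B)*(-4) = ((10 + 4**2 - 7*4)*(8/3))*(-4) = ((10 + 16 - 28)*(8/3))*(-4) = -2*8/3*(-4) = -16/3*(-4) = 64/3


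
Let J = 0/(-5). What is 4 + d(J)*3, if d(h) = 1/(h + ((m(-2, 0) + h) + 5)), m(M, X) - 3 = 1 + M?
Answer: 31/7 ≈ 4.4286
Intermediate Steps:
m(M, X) = 4 + M (m(M, X) = 3 + (1 + M) = 4 + M)
J = 0 (J = 0*(-1/5) = 0)
d(h) = 1/(7 + 2*h) (d(h) = 1/(h + (((4 - 2) + h) + 5)) = 1/(h + ((2 + h) + 5)) = 1/(h + (7 + h)) = 1/(7 + 2*h))
4 + d(J)*3 = 4 + 3/(7 + 2*0) = 4 + 3/(7 + 0) = 4 + 3/7 = 31/7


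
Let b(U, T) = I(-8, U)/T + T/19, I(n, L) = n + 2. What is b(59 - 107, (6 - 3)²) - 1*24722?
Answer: -1409165/57 ≈ -24722.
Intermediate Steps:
I(n, L) = 2 + n
b(U, T) = -6/T + T/19 (b(U, T) = (2 - 8)/T + T/19 = -6/T + T*(1/19) = -6/T + T/19)
b(59 - 107, (6 - 3)²) - 1*24722 = (-6/(6 - 3)² + (6 - 3)²/19) - 1*24722 = (-6/(3²) + (1/19)*3²) - 24722 = (-6/9 + (1/19)*9) - 24722 = (-6*⅑ + 9/19) - 24722 = (-⅔ + 9/19) - 24722 = -11/57 - 24722 = -1409165/57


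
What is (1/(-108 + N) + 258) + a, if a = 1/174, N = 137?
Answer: 44899/174 ≈ 258.04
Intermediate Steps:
a = 1/174 ≈ 0.0057471
(1/(-108 + N) + 258) + a = (1/(-108 + 137) + 258) + 1/174 = (1/29 + 258) + 1/174 = 7483/29 + 1/174 = 44899/174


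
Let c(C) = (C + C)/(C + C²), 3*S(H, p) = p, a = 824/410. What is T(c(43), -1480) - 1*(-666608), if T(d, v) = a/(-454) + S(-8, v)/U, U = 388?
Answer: 9026978276584/13541685 ≈ 6.6661e+5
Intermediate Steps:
a = 412/205 (a = 824*(1/410) = 412/205 ≈ 2.0098)
S(H, p) = p/3
c(C) = 2*C/(C + C²) (c(C) = (2*C)/(C + C²) = 2*C/(C + C²))
T(d, v) = -206/46535 + v/1164 (T(d, v) = (412/205)/(-454) + (v/3)/388 = (412/205)*(-1/454) + (v/3)*(1/388) = -206/46535 + v/1164)
T(c(43), -1480) - 1*(-666608) = (-206/46535 + (1/1164)*(-1480)) - 1*(-666608) = (-206/46535 - 370/291) + 666608 = -17277896/13541685 + 666608 = 9026978276584/13541685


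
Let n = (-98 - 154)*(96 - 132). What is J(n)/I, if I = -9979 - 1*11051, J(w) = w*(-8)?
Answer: 12096/3505 ≈ 3.4511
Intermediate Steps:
n = 9072 (n = -252*(-36) = 9072)
J(w) = -8*w
I = -21030 (I = -9979 - 11051 = -21030)
J(n)/I = -8*9072/(-21030) = -72576*(-1/21030) = 12096/3505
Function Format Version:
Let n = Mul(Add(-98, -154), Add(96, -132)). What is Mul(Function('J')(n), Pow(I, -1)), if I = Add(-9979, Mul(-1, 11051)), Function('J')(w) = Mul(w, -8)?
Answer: Rational(12096, 3505) ≈ 3.4511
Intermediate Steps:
n = 9072 (n = Mul(-252, -36) = 9072)
Function('J')(w) = Mul(-8, w)
I = -21030 (I = Add(-9979, -11051) = -21030)
Mul(Function('J')(n), Pow(I, -1)) = Mul(Mul(-8, 9072), Pow(-21030, -1)) = Mul(-72576, Rational(-1, 21030)) = Rational(12096, 3505)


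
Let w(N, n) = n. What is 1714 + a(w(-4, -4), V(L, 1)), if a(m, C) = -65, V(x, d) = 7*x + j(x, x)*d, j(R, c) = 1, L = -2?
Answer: 1649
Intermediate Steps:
V(x, d) = d + 7*x (V(x, d) = 7*x + 1*d = 7*x + d = d + 7*x)
1714 + a(w(-4, -4), V(L, 1)) = 1714 - 65 = 1649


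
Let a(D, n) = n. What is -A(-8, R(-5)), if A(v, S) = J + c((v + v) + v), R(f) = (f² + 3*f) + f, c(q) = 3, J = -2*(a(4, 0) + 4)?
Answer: 5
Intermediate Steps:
J = -8 (J = -2*(0 + 4) = -2*4 = -8)
R(f) = f² + 4*f
A(v, S) = -5 (A(v, S) = -8 + 3 = -5)
-A(-8, R(-5)) = -1*(-5) = 5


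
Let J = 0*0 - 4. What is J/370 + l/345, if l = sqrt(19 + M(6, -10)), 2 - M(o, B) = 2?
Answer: -2/185 + sqrt(19)/345 ≈ 0.0018237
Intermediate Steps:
M(o, B) = 0 (M(o, B) = 2 - 1*2 = 2 - 2 = 0)
J = -4 (J = 0 - 4 = -4)
l = sqrt(19) (l = sqrt(19 + 0) = sqrt(19) ≈ 4.3589)
J/370 + l/345 = -4/370 + sqrt(19)/345 = -4*1/370 + sqrt(19)*(1/345) = -2/185 + sqrt(19)/345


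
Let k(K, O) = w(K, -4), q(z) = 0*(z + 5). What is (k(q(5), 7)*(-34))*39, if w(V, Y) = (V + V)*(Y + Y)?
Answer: 0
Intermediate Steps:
q(z) = 0 (q(z) = 0*(5 + z) = 0)
w(V, Y) = 4*V*Y (w(V, Y) = (2*V)*(2*Y) = 4*V*Y)
k(K, O) = -16*K (k(K, O) = 4*K*(-4) = -16*K)
(k(q(5), 7)*(-34))*39 = (-16*0*(-34))*39 = (0*(-34))*39 = 0*39 = 0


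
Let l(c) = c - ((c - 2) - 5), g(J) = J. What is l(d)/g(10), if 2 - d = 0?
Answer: 7/10 ≈ 0.70000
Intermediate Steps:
d = 2 (d = 2 - 1*0 = 2 + 0 = 2)
l(c) = 7 (l(c) = c - ((-2 + c) - 5) = c - (-7 + c) = c + (7 - c) = 7)
l(d)/g(10) = 7/10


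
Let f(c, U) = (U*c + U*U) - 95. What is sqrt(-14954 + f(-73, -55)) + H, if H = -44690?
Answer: -44690 + I*sqrt(8009) ≈ -44690.0 + 89.493*I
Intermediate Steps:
f(c, U) = -95 + U**2 + U*c (f(c, U) = (U*c + U**2) - 95 = (U**2 + U*c) - 95 = -95 + U**2 + U*c)
sqrt(-14954 + f(-73, -55)) + H = sqrt(-14954 + (-95 + (-55)**2 - 55*(-73))) - 44690 = sqrt(-14954 + (-95 + 3025 + 4015)) - 44690 = sqrt(-14954 + 6945) - 44690 = sqrt(-8009) - 44690 = I*sqrt(8009) - 44690 = -44690 + I*sqrt(8009)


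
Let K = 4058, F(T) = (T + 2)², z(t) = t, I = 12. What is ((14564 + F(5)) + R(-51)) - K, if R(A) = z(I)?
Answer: 10567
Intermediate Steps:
F(T) = (2 + T)²
R(A) = 12
((14564 + F(5)) + R(-51)) - K = ((14564 + (2 + 5)²) + 12) - 1*4058 = ((14564 + 7²) + 12) - 4058 = ((14564 + 49) + 12) - 4058 = (14613 + 12) - 4058 = 14625 - 4058 = 10567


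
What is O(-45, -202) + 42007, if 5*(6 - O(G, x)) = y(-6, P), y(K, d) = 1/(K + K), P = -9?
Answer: 2520781/60 ≈ 42013.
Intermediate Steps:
y(K, d) = 1/(2*K)
O(G, x) = 361/60 (O(G, x) = 6 - 1/(10*(-6)) = 6 - (-1)/(10*6) = 6 - 1/5*(-1/12) = 6 + 1/60 = 361/60)
O(-45, -202) + 42007 = 361/60 + 42007 = 2520781/60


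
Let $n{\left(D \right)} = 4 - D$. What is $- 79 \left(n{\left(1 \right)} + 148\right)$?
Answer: $-11929$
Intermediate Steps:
$- 79 \left(n{\left(1 \right)} + 148\right) = - 79 \left(\left(4 - 1\right) + 148\right) = - 79 \left(3 + 148\right) = \left(-79\right) 151 = -11929$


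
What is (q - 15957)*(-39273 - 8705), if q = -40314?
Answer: 2699770038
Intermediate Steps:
(q - 15957)*(-39273 - 8705) = (-40314 - 15957)*(-39273 - 8705) = -56271*(-47978) = 2699770038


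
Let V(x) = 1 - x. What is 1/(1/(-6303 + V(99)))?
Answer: -6401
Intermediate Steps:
1/(1/(-6303 + V(99))) = 1/(1/(-6303 + (1 - 1*99))) = 1/(1/(-6303 + (1 - 99))) = 1/(1/(-6303 - 98)) = 1/(1/(-6401)) = 1/(-1/6401) = -6401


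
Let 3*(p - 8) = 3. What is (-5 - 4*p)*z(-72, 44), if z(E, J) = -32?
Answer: 1312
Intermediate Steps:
p = 9 (p = 8 + (⅓)*3 = 8 + 1 = 9)
(-5 - 4*p)*z(-72, 44) = (-5 - 4*9)*(-32) = (-5 - 36)*(-32) = -41*(-32) = 1312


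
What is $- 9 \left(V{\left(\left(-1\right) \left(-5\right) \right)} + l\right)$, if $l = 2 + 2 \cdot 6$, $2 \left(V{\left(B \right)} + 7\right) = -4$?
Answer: $-45$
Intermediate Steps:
$V{\left(B \right)} = -9$ ($V{\left(B \right)} = -7 + \frac{1}{2} \left(-4\right) = -7 - 2 = -9$)
$l = 14$ ($l = 2 + 12 = 14$)
$- 9 \left(V{\left(\left(-1\right) \left(-5\right) \right)} + l\right) = - 9 \left(-9 + 14\right) = \left(-9\right) 5 = -45$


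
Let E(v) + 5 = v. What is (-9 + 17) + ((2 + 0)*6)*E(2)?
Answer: -28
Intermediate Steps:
E(v) = -5 + v
(-9 + 17) + ((2 + 0)*6)*E(2) = (-9 + 17) + ((2 + 0)*6)*(-5 + 2) = 8 + (2*6)*(-3) = 8 + 12*(-3) = 8 - 36 = -28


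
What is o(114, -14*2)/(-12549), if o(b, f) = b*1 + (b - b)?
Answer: -38/4183 ≈ -0.0090844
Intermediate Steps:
o(b, f) = b (o(b, f) = b + 0 = b)
o(114, -14*2)/(-12549) = 114/(-12549) = 114*(-1/12549) = -38/4183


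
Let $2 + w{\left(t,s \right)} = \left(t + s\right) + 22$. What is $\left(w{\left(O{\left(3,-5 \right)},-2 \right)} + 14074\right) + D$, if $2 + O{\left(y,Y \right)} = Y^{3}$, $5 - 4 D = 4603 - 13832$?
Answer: $\frac{32547}{2} \approx 16274.0$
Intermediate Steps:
$D = \frac{4617}{2}$ ($D = \frac{5}{4} - \frac{4603 - 13832}{4} = \frac{5}{4} - - \frac{9229}{4} = \frac{5}{4} + \frac{9229}{4} = \frac{4617}{2} \approx 2308.5$)
$O{\left(y,Y \right)} = -2 + Y^{3}$
$w{\left(t,s \right)} = 20 + s + t$ ($w{\left(t,s \right)} = -2 + \left(\left(t + s\right) + 22\right) = -2 + \left(\left(s + t\right) + 22\right) = -2 + \left(22 + s + t\right) = 20 + s + t$)
$\left(w{\left(O{\left(3,-5 \right)},-2 \right)} + 14074\right) + D = \left(\left(20 - 2 + \left(-2 + \left(-5\right)^{3}\right)\right) + 14074\right) + \frac{4617}{2} = \left(\left(20 - 2 - 127\right) + 14074\right) + \frac{4617}{2} = \left(-109 + 14074\right) + \frac{4617}{2} = 13965 + \frac{4617}{2} = \frac{32547}{2}$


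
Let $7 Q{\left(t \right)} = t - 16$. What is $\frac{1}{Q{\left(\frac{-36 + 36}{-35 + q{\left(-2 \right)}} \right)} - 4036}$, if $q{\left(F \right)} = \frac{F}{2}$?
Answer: $- \frac{7}{28268} \approx -0.00024763$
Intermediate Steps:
$q{\left(F \right)} = \frac{F}{2}$ ($q{\left(F \right)} = F \frac{1}{2} = \frac{F}{2}$)
$Q{\left(t \right)} = - \frac{16}{7} + \frac{t}{7}$ ($Q{\left(t \right)} = \frac{t - 16}{7} = \frac{-16 + t}{7} = - \frac{16}{7} + \frac{t}{7}$)
$\frac{1}{Q{\left(\frac{-36 + 36}{-35 + q{\left(-2 \right)}} \right)} - 4036} = \frac{1}{\left(- \frac{16}{7} + \frac{\left(-36 + 36\right) \frac{1}{-35 + \frac{1}{2} \left(-2\right)}}{7}\right) - 4036} = \frac{1}{\left(- \frac{16}{7} + \frac{0 \frac{1}{-35 - 1}}{7}\right) - 4036} = \frac{1}{\left(- \frac{16}{7} + \frac{0 \frac{1}{-36}}{7}\right) - 4036} = \frac{1}{\left(- \frac{16}{7} + \frac{0 \left(- \frac{1}{36}\right)}{7}\right) - 4036} = \frac{1}{\left(- \frac{16}{7} + \frac{1}{7} \cdot 0\right) - 4036} = \frac{1}{\left(- \frac{16}{7} + 0\right) - 4036} = \frac{1}{- \frac{16}{7} - 4036} = \frac{1}{- \frac{28268}{7}} = - \frac{7}{28268}$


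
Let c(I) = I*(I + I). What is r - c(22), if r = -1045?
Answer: -2013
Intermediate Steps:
c(I) = 2*I**2 (c(I) = I*(2*I) = 2*I**2)
r - c(22) = -1045 - 2*22**2 = -1045 - 2*484 = -1045 - 1*968 = -1045 - 968 = -2013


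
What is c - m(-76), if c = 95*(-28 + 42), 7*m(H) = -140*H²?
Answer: 116850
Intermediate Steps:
m(H) = -20*H² (m(H) = (-140*H²)/7 = -20*H²)
c = 1330 (c = 95*14 = 1330)
c - m(-76) = 1330 - (-20)*(-76)² = 1330 - (-20)*5776 = 1330 - 1*(-115520) = 1330 + 115520 = 116850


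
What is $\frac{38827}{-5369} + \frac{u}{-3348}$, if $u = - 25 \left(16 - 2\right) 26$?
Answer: $- \frac{20283724}{4493853} \approx -4.5137$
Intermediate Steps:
$u = -9100$ ($u = \left(-25\right) 14 \cdot 26 = \left(-350\right) 26 = -9100$)
$\frac{38827}{-5369} + \frac{u}{-3348} = \frac{38827}{-5369} - \frac{9100}{-3348} = 38827 \left(- \frac{1}{5369}\right) - - \frac{2275}{837} = - \frac{38827}{5369} + \frac{2275}{837} = - \frac{20283724}{4493853}$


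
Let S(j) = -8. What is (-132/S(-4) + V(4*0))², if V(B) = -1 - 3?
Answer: 625/4 ≈ 156.25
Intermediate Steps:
V(B) = -4
(-132/S(-4) + V(4*0))² = (-132/(-8) - 4)² = (-132*(-⅛) - 4)² = (33/2 - 4)² = (25/2)² = 625/4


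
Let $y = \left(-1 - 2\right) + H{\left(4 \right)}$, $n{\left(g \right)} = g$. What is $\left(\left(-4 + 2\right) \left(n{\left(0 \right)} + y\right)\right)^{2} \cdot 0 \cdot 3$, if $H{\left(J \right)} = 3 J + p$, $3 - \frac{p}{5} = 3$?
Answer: $0$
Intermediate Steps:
$p = 0$ ($p = 15 - 15 = 0$)
$H{\left(J \right)} = 3 J$ ($H{\left(J \right)} = 3 J + 0 = 3 J$)
$y = 9$ ($y = \left(-1 - 2\right) + 3 \cdot 4 = -3 + 12 = 9$)
$\left(\left(-4 + 2\right) \left(n{\left(0 \right)} + y\right)\right)^{2} \cdot 0 \cdot 3 = \left(\left(-4 + 2\right) \left(0 + 9\right)\right)^{2} \cdot 0 \cdot 3 = \left(\left(-2\right) 9\right)^{2} \cdot 0 \cdot 3 = \left(-18\right)^{2} \cdot 0 \cdot 3 = 324 \cdot 0 \cdot 3 = 0 \cdot 3 = 0$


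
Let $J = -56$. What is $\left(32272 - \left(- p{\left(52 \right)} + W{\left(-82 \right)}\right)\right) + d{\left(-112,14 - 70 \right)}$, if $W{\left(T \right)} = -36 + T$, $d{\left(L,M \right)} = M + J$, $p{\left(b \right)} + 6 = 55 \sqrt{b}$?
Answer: $32272 + 110 \sqrt{13} \approx 32669.0$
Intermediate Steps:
$p{\left(b \right)} = -6 + 55 \sqrt{b}$
$d{\left(L,M \right)} = -56 + M$ ($d{\left(L,M \right)} = M - 56 = -56 + M$)
$\left(32272 - \left(- p{\left(52 \right)} + W{\left(-82 \right)}\right)\right) + d{\left(-112,14 - 70 \right)} = \left(32272 - \left(-112 - 110 \sqrt{13}\right)\right) + \left(-56 + \left(14 - 70\right)\right) = \left(32272 - \left(-112 - 110 \sqrt{13}\right)\right) - 112 = \left(32272 + \left(112 + 110 \sqrt{13}\right)\right) - 112 = \left(32384 + 110 \sqrt{13}\right) - 112 = 32272 + 110 \sqrt{13}$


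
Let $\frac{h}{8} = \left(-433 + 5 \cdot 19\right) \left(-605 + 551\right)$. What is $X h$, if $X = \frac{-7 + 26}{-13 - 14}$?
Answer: $-102752$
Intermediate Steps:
$h = 146016$ ($h = 8 \left(-433 + 5 \cdot 19\right) \left(-605 + 551\right) = 8 \left(-433 + 95\right) \left(-54\right) = 8 \left(\left(-338\right) \left(-54\right)\right) = 8 \cdot 18252 = 146016$)
$X = - \frac{19}{27}$ ($X = \frac{19}{-27} = 19 \left(- \frac{1}{27}\right) = - \frac{19}{27} \approx -0.7037$)
$X h = \left(- \frac{19}{27}\right) 146016 = -102752$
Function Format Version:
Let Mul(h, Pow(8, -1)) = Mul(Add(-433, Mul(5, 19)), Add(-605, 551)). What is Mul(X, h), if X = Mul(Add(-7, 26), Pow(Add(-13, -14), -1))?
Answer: -102752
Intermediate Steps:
h = 146016 (h = Mul(8, Mul(Add(-433, Mul(5, 19)), Add(-605, 551))) = Mul(8, Mul(Add(-433, 95), -54)) = Mul(8, Mul(-338, -54)) = Mul(8, 18252) = 146016)
X = Rational(-19, 27) (X = Mul(19, Pow(-27, -1)) = Mul(19, Rational(-1, 27)) = Rational(-19, 27) ≈ -0.70370)
Mul(X, h) = Mul(Rational(-19, 27), 146016) = -102752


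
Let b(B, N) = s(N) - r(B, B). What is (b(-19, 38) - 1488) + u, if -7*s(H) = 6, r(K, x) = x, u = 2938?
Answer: 10277/7 ≈ 1468.1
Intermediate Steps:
s(H) = -6/7 (s(H) = -1/7*6 = -6/7)
b(B, N) = -6/7 - B
(b(-19, 38) - 1488) + u = ((-6/7 - 1*(-19)) - 1488) + 2938 = ((-6/7 + 19) - 1488) + 2938 = (127/7 - 1488) + 2938 = -10289/7 + 2938 = 10277/7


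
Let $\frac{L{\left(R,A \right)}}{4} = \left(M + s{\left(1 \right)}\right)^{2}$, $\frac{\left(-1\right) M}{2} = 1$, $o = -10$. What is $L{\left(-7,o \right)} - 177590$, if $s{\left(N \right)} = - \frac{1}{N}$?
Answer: $-177554$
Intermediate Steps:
$M = -2$ ($M = \left(-2\right) 1 = -2$)
$L{\left(R,A \right)} = 36$ ($L{\left(R,A \right)} = 4 \left(-2 - 1^{-1}\right)^{2} = 4 \left(-2 - 1\right)^{2} = 4 \left(-3\right)^{2} = 4 \cdot 9 = 36$)
$L{\left(-7,o \right)} - 177590 = 36 - 177590 = -177554$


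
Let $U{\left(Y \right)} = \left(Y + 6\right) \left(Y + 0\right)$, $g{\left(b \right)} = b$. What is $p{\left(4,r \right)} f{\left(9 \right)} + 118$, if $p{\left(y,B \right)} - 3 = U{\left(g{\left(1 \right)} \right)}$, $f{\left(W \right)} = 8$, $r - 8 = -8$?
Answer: $198$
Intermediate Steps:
$r = 0$ ($r = 8 - 8 = 0$)
$U{\left(Y \right)} = Y \left(6 + Y\right)$ ($U{\left(Y \right)} = \left(6 + Y\right) Y = Y \left(6 + Y\right)$)
$p{\left(y,B \right)} = 10$ ($p{\left(y,B \right)} = 3 + 1 \left(6 + 1\right) = 3 + 1 \cdot 7 = 3 + 7 = 10$)
$p{\left(4,r \right)} f{\left(9 \right)} + 118 = 10 \cdot 8 + 118 = 80 + 118 = 198$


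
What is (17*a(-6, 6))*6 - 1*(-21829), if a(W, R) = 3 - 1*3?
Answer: 21829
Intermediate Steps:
a(W, R) = 0 (a(W, R) = 3 - 3 = 0)
(17*a(-6, 6))*6 - 1*(-21829) = (17*0)*6 - 1*(-21829) = 0*6 + 21829 = 0 + 21829 = 21829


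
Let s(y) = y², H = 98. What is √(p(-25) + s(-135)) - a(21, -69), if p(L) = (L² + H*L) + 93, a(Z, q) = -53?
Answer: 53 + √16493 ≈ 181.43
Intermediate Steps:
p(L) = 93 + L² + 98*L (p(L) = (L² + 98*L) + 93 = 93 + L² + 98*L)
√(p(-25) + s(-135)) - a(21, -69) = √((93 + (-25)² + 98*(-25)) + (-135)²) - 1*(-53) = √((93 + 625 - 2450) + 18225) + 53 = √(-1732 + 18225) + 53 = √16493 + 53 = 53 + √16493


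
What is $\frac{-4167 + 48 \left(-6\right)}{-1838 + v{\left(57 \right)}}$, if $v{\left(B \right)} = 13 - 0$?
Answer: $\frac{891}{365} \approx 2.4411$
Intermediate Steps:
$v{\left(B \right)} = 13$ ($v{\left(B \right)} = 13 + 0 = 13$)
$\frac{-4167 + 48 \left(-6\right)}{-1838 + v{\left(57 \right)}} = \frac{-4167 + 48 \left(-6\right)}{-1838 + 13} = \frac{-4167 - 288}{-1825} = \left(-4455\right) \left(- \frac{1}{1825}\right) = \frac{891}{365}$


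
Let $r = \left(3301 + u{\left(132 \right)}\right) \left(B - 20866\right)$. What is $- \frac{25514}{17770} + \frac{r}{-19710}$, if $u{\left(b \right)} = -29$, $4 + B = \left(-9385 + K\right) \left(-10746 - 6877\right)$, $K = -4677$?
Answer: $- \frac{720379094362079}{17512335} \approx -4.1136 \cdot 10^{7}$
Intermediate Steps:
$B = 247814622$ ($B = -4 + \left(-9385 - 4677\right) \left(-10746 - 6877\right) = -4 - -247814626 = -4 + 247814626 = 247814622$)
$r = 810781169632$ ($r = \left(3301 - 29\right) \left(247814622 - 20866\right) = 3272 \cdot 247793756 = 810781169632$)
$- \frac{25514}{17770} + \frac{r}{-19710} = - \frac{25514}{17770} + \frac{810781169632}{-19710} = \left(-25514\right) \frac{1}{17770} + 810781169632 \left(- \frac{1}{19710}\right) = - \frac{12757}{8885} - \frac{405390584816}{9855} = - \frac{720379094362079}{17512335}$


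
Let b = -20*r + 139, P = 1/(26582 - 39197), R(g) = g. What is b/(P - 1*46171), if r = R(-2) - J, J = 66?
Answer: -18909885/582447166 ≈ -0.032466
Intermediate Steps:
r = -68 (r = -2 - 1*66 = -2 - 66 = -68)
P = -1/12615 (P = 1/(-12615) = -1/12615 ≈ -7.9271e-5)
b = 1499 (b = -20*(-68) + 139 = 1360 + 139 = 1499)
b/(P - 1*46171) = 1499/(-1/12615 - 1*46171) = 1499/(-1/12615 - 46171) = 1499/(-582447166/12615) = 1499*(-12615/582447166) = -18909885/582447166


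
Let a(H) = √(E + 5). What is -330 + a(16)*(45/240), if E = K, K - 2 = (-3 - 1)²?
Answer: -330 + 3*√23/16 ≈ -329.10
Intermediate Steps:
K = 18 (K = 2 + (-3 - 1)² = 2 + (-4)² = 2 + 16 = 18)
E = 18
a(H) = √23 (a(H) = √(18 + 5) = √23)
-330 + a(16)*(45/240) = -330 + √23*(45/240) = -330 + √23*(45*(1/240)) = -330 + √23*(3/16) = -330 + 3*√23/16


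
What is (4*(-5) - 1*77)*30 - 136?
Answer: -3046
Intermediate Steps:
(4*(-5) - 1*77)*30 - 136 = (-20 - 77)*30 - 136 = -97*30 - 136 = -2910 - 136 = -3046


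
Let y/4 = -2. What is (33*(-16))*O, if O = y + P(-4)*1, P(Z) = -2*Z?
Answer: 0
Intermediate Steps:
y = -8 (y = 4*(-2) = -8)
O = 0 (O = -8 - 2*(-4)*1 = -8 + 8*1 = -8 + 8 = 0)
(33*(-16))*O = (33*(-16))*0 = -528*0 = 0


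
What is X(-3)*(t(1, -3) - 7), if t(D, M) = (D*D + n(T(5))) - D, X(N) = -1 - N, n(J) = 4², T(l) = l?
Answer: 18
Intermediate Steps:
n(J) = 16
t(D, M) = 16 + D² - D (t(D, M) = (D*D + 16) - D = (D² + 16) - D = (16 + D²) - D = 16 + D² - D)
X(-3)*(t(1, -3) - 7) = (-1 - 1*(-3))*((16 + 1² - 1*1) - 7) = (-1 + 3)*((16 + 1 - 1) - 7) = 2*(16 - 7) = 2*9 = 18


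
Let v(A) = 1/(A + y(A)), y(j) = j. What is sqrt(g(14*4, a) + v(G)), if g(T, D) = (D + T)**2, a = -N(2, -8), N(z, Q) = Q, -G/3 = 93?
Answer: sqrt(141705154)/186 ≈ 64.000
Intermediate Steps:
G = -279 (G = -3*93 = -279)
a = 8 (a = -1*(-8) = 8)
v(A) = 1/(2*A) (v(A) = 1/(A + A) = 1/(2*A))
sqrt(g(14*4, a) + v(G)) = sqrt((8 + 14*4)**2 + (1/2)/(-279)) = sqrt((8 + 56)**2 + (1/2)*(-1/279)) = sqrt(64**2 - 1/558) = sqrt(4096 - 1/558) = sqrt(2285567/558) = sqrt(141705154)/186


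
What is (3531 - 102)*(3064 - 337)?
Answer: 9350883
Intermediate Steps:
(3531 - 102)*(3064 - 337) = 3429*2727 = 9350883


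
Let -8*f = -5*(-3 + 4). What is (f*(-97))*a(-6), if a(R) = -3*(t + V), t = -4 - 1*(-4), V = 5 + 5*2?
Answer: 21825/8 ≈ 2728.1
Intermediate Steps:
f = 5/8 (f = -(-5)*(-3 + 4)/8 = -(-5)/8 = -⅛*(-5) = 5/8 ≈ 0.62500)
V = 15 (V = 5 + 10 = 15)
t = 0 (t = -4 + 4 = 0)
a(R) = -45 (a(R) = -3*(0 + 15) = -3*15 = -45)
(f*(-97))*a(-6) = ((5/8)*(-97))*(-45) = -485/8*(-45) = 21825/8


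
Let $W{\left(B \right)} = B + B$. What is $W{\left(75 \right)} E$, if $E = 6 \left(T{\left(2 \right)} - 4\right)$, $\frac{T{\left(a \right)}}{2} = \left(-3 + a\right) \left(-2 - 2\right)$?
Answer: $3600$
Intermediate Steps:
$W{\left(B \right)} = 2 B$
$T{\left(a \right)} = 24 - 8 a$ ($T{\left(a \right)} = 2 \left(-3 + a\right) \left(-2 - 2\right) = 2 \left(-3 + a\right) \left(-4\right) = 2 \left(12 - 4 a\right) = 24 - 8 a$)
$E = 24$ ($E = 6 \left(\left(24 - 16\right) - 4\right) = 6 \left(8 - 4\right) = 6 \cdot 4 = 24$)
$W{\left(75 \right)} E = 2 \cdot 75 \cdot 24 = 150 \cdot 24 = 3600$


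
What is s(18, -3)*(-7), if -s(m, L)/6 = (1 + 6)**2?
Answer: 2058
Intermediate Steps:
s(m, L) = -294 (s(m, L) = -6*(1 + 6)**2 = -6*7**2 = -6*49 = -294)
s(18, -3)*(-7) = -294*(-7) = 2058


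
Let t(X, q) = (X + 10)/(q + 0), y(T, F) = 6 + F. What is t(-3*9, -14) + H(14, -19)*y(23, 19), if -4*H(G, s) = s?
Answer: 3359/28 ≈ 119.96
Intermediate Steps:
H(G, s) = -s/4
t(X, q) = (10 + X)/q
t(-3*9, -14) + H(14, -19)*y(23, 19) = (10 - 3*9)/(-14) + (-¼*(-19))*(6 + 19) = -(10 - 27)/14 + (19/4)*25 = -1/14*(-17) + 475/4 = 17/14 + 475/4 = 3359/28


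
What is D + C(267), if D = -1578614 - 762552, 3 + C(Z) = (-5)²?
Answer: -2341144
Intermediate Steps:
C(Z) = 22 (C(Z) = -3 + (-5)² = -3 + 25 = 22)
D = -2341166
D + C(267) = -2341166 + 22 = -2341144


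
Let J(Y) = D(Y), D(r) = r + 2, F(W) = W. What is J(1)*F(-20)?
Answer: -60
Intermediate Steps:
D(r) = 2 + r
J(Y) = 2 + Y
J(1)*F(-20) = (2 + 1)*(-20) = 3*(-20) = -60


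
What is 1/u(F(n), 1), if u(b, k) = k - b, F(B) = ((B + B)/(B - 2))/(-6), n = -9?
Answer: 11/14 ≈ 0.78571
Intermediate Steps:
F(B) = -B/(3*(-2 + B)) (F(B) = ((2*B)/(-2 + B))*(-⅙) = (2*B/(-2 + B))*(-⅙) = -B/(3*(-2 + B)))
1/u(F(n), 1) = 1/(1 - (-1)*(-9)/(-6 + 3*(-9))) = 1/(1 - (-1)*(-9)/(-6 - 27)) = 1/(1 - (-1)*(-9)/(-33)) = 1/(1 - (-1)*(-9)*(-1)/33) = 1/(1 - 1*(-3/11)) = 1/(1 + 3/11) = 1/(14/11) = 11/14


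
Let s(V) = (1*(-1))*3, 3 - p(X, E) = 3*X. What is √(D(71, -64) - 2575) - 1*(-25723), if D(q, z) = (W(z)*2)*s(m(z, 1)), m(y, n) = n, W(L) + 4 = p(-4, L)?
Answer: 25723 + I*√2641 ≈ 25723.0 + 51.391*I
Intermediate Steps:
p(X, E) = 3 - 3*X
W(L) = 11 (W(L) = -4 + (3 - 3*(-4)) = -4 + (3 + 12) = -4 + 15 = 11)
s(V) = -3 (s(V) = -1*3 = -3)
D(q, z) = -66 (D(q, z) = (11*2)*(-3) = 22*(-3) = -66)
√(D(71, -64) - 2575) - 1*(-25723) = √(-66 - 2575) - 1*(-25723) = √(-2641) + 25723 = I*√2641 + 25723 = 25723 + I*√2641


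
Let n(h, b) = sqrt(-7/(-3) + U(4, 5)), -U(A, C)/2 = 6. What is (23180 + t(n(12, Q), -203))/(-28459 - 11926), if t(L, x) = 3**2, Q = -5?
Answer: -23189/40385 ≈ -0.57420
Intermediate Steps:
U(A, C) = -12 (U(A, C) = -2*6 = -12)
n(h, b) = I*sqrt(87)/3 (n(h, b) = sqrt(-7/(-3) - 12) = sqrt(-7*(-1/3) - 12) = sqrt(7/3 - 12) = sqrt(-29/3) = I*sqrt(87)/3)
t(L, x) = 9
(23180 + t(n(12, Q), -203))/(-28459 - 11926) = (23180 + 9)/(-28459 - 11926) = 23189/(-40385) = 23189*(-1/40385) = -23189/40385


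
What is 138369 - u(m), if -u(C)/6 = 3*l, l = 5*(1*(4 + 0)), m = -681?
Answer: 138729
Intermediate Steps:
l = 20 (l = 5*(1*4) = 5*4 = 20)
u(C) = -360 (u(C) = -18*20 = -6*60 = -360)
138369 - u(m) = 138369 - 1*(-360) = 138369 + 360 = 138729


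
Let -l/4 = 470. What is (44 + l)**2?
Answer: 3370896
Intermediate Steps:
l = -1880 (l = -4*470 = -1880)
(44 + l)**2 = (44 - 1880)**2 = (-1836)**2 = 3370896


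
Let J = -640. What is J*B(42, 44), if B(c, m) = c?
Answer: -26880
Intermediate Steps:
J*B(42, 44) = -640*42 = -26880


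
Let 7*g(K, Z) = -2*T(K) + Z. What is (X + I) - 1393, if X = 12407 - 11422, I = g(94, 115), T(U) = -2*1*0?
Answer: -2741/7 ≈ -391.57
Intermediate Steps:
T(U) = 0 (T(U) = -2*0 = 0)
g(K, Z) = Z/7 (g(K, Z) = (-2*0 + Z)/7 = (0 + Z)/7 = Z/7)
I = 115/7 (I = (⅐)*115 = 115/7 ≈ 16.429)
X = 985
(X + I) - 1393 = (985 + 115/7) - 1393 = 7010/7 - 1393 = -2741/7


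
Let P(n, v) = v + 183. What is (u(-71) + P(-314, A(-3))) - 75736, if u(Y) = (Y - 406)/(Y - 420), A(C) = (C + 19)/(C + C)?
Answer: -111292066/1473 ≈ -75555.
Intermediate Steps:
A(C) = (19 + C)/(2*C) (A(C) = (19 + C)/((2*C)) = (19 + C)*(1/(2*C)) = (19 + C)/(2*C))
P(n, v) = 183 + v
u(Y) = (-406 + Y)/(-420 + Y)
(u(-71) + P(-314, A(-3))) - 75736 = ((-406 - 71)/(-420 - 71) + (183 + (½)*(19 - 3)/(-3))) - 75736 = (-477/(-491) + (183 + (½)*(-⅓)*16)) - 75736 = (-1/491*(-477) + (183 - 8/3)) - 75736 = (477/491 + 541/3) - 75736 = 267062/1473 - 75736 = -111292066/1473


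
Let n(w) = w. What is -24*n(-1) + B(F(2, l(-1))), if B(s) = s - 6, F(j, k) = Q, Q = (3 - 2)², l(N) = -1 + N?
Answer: 19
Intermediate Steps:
Q = 1 (Q = 1² = 1)
F(j, k) = 1
B(s) = -6 + s
-24*n(-1) + B(F(2, l(-1))) = -24*(-1) + (-6 + 1) = 24 - 5 = 19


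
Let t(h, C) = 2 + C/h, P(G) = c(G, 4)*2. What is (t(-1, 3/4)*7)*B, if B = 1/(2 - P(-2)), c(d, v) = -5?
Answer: 35/48 ≈ 0.72917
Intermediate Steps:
P(G) = -10 (P(G) = -5*2 = -10)
t(h, C) = 2 + C/h
B = 1/12 (B = 1/(2 - 1*(-10)) = 1/(2 + 10) = 1/12 ≈ 0.083333)
(t(-1, 3/4)*7)*B = ((2 + (3/4)/(-1))*7)*(1/12) = ((2 + (3*(¼))*(-1))*7)*(1/12) = ((2 + (¾)*(-1))*7)*(1/12) = ((2 - ¾)*7)*(1/12) = ((5/4)*7)*(1/12) = (35/4)*(1/12) = 35/48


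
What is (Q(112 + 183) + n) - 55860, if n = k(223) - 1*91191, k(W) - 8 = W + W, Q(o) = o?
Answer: -146302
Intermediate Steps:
k(W) = 8 + 2*W (k(W) = 8 + (W + W) = 8 + 2*W)
n = -90737 (n = (8 + 2*223) - 1*91191 = (8 + 446) - 91191 = 454 - 91191 = -90737)
(Q(112 + 183) + n) - 55860 = ((112 + 183) - 90737) - 55860 = (295 - 90737) - 55860 = -90442 - 55860 = -146302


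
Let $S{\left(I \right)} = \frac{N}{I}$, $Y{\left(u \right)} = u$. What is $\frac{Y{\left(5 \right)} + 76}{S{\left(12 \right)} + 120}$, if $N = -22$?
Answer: $\frac{486}{709} \approx 0.68547$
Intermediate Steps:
$S{\left(I \right)} = - \frac{22}{I}$
$\frac{Y{\left(5 \right)} + 76}{S{\left(12 \right)} + 120} = \frac{5 + 76}{- \frac{22}{12} + 120} = \frac{81}{\left(-22\right) \frac{1}{12} + 120} = \frac{81}{- \frac{11}{6} + 120} = \frac{81}{\frac{709}{6}} = 81 \cdot \frac{6}{709} = \frac{486}{709}$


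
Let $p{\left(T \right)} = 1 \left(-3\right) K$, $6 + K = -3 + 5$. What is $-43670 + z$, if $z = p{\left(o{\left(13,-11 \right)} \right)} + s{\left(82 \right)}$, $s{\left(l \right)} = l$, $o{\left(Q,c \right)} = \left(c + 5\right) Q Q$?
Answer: $-43576$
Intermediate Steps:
$o{\left(Q,c \right)} = Q^{2} \left(5 + c\right)$ ($o{\left(Q,c \right)} = \left(5 + c\right) Q Q = Q \left(5 + c\right) Q = Q^{2} \left(5 + c\right)$)
$K = -4$ ($K = -6 + \left(-3 + 5\right) = -6 + 2 = -4$)
$p{\left(T \right)} = 12$ ($p{\left(T \right)} = 1 \left(-3\right) \left(-4\right) = \left(-3\right) \left(-4\right) = 12$)
$z = 94$ ($z = 12 + 82 = 94$)
$-43670 + z = -43670 + 94 = -43576$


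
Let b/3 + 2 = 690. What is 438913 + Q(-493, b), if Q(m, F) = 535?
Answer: 439448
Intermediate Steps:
b = 2064 (b = -6 + 3*690 = -6 + 2070 = 2064)
438913 + Q(-493, b) = 438913 + 535 = 439448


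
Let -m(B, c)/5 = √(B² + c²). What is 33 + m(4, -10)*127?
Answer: 33 - 1270*√29 ≈ -6806.2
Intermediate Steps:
m(B, c) = -5*√(B² + c²)
33 + m(4, -10)*127 = 33 - 5*√(4² + (-10)²)*127 = 33 - 5*√(16 + 100)*127 = 33 - 10*√29*127 = 33 - 1270*√29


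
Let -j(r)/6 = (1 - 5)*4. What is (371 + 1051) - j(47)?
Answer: 1326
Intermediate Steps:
j(r) = 96 (j(r) = -6*(1 - 5)*4 = -(-24)*4 = -6*(-16) = 96)
(371 + 1051) - j(47) = (371 + 1051) - 1*96 = 1422 - 96 = 1326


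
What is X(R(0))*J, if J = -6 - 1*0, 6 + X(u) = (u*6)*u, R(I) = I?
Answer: 36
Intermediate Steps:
X(u) = -6 + 6*u² (X(u) = -6 + (u*6)*u = -6 + (6*u)*u = -6 + 6*u²)
J = -6 (J = -6 + 0 = -6)
X(R(0))*J = (-6 + 6*0²)*(-6) = (-6 + 6*0)*(-6) = (-6 + 0)*(-6) = -6*(-6) = 36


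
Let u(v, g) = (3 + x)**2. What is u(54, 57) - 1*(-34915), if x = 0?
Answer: 34924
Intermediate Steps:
u(v, g) = 9 (u(v, g) = (3 + 0)**2 = 3**2 = 9)
u(54, 57) - 1*(-34915) = 9 - 1*(-34915) = 9 + 34915 = 34924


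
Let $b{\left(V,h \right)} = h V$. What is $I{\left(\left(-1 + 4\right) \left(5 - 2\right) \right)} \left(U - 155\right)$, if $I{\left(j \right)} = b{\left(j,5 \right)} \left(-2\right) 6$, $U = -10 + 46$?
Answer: $64260$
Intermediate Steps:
$U = 36$
$b{\left(V,h \right)} = V h$
$I{\left(j \right)} = - 60 j$ ($I{\left(j \right)} = j 5 \left(-2\right) 6 = 5 j \left(-2\right) 6 = - 10 j 6 = - 60 j$)
$I{\left(\left(-1 + 4\right) \left(5 - 2\right) \right)} \left(U - 155\right) = - 60 \left(-1 + 4\right) \left(5 - 2\right) \left(36 - 155\right) = - 60 \cdot 3 \cdot 3 \left(-119\right) = \left(-60\right) 9 \left(-119\right) = \left(-540\right) \left(-119\right) = 64260$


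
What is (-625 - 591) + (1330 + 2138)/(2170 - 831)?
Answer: -1624756/1339 ≈ -1213.4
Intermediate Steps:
(-625 - 591) + (1330 + 2138)/(2170 - 831) = -1216 + 3468/1339 = -1624756/1339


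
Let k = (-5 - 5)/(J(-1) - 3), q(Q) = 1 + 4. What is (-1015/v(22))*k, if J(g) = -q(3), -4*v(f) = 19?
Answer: 5075/19 ≈ 267.11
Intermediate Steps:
q(Q) = 5
v(f) = -19/4 (v(f) = -¼*19 = -19/4)
J(g) = -5 (J(g) = -1*5 = -5)
k = 5/4 (k = (-5 - 5)/(-5 - 3) = -10/(-8) = -10*(-⅛) = 5/4 ≈ 1.2500)
(-1015/v(22))*k = -1015/(-19/4)*(5/4) = -1015*(-4/19)*(5/4) = (4060/19)*(5/4) = 5075/19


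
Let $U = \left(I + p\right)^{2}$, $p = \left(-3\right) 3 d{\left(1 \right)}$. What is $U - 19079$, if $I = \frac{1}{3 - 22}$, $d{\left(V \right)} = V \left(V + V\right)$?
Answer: $- \frac{6769870}{361} \approx -18753.0$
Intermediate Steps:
$d{\left(V \right)} = 2 V^{2}$ ($d{\left(V \right)} = V 2 V = 2 V^{2}$)
$p = -18$ ($p = \left(-3\right) 3 \cdot 2 \cdot 1^{2} = - 9 \cdot 2 \cdot 1 = \left(-9\right) 2 = -18$)
$I = - \frac{1}{19}$ ($I = \frac{1}{-19} = - \frac{1}{19} \approx -0.052632$)
$U = \frac{117649}{361}$ ($U = \left(- \frac{1}{19} - 18\right)^{2} = \left(- \frac{343}{19}\right)^{2} = \frac{117649}{361} \approx 325.9$)
$U - 19079 = \frac{117649}{361} - 19079 = - \frac{6769870}{361}$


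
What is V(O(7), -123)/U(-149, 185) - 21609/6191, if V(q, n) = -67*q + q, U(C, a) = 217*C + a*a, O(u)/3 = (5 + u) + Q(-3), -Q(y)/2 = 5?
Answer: -984906/266213 ≈ -3.6997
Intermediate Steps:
Q(y) = -10 (Q(y) = -2*5 = -10)
O(u) = -15 + 3*u (O(u) = 3*((5 + u) - 10) = 3*(-5 + u) = -15 + 3*u)
U(C, a) = a² + 217*C (U(C, a) = 217*C + a² = a² + 217*C)
V(q, n) = -66*q
V(O(7), -123)/U(-149, 185) - 21609/6191 = (-66*(-15 + 3*7))/(185² + 217*(-149)) - 21609/6191 = (-66*(-15 + 21))/(34225 - 32333) - 21609*1/6191 = -66*6/1892 - 21609/6191 = -396*1/1892 - 21609/6191 = -9/43 - 21609/6191 = -984906/266213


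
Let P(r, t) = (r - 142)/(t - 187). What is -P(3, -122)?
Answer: -139/309 ≈ -0.44984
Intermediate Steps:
P(r, t) = (-142 + r)/(-187 + t)
-P(3, -122) = -(-142 + 3)/(-187 - 122) = -(-139)/(-309) = -(-1)*(-139)/309 = -1*139/309 = -139/309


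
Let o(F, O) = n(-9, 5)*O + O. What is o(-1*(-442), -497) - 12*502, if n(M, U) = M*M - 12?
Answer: -40814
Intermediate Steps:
n(M, U) = -12 + M² (n(M, U) = M² - 12 = -12 + M²)
o(F, O) = 70*O (o(F, O) = (-12 + (-9)²)*O + O = (-12 + 81)*O + O = 69*O + O = 70*O)
o(-1*(-442), -497) - 12*502 = 70*(-497) - 12*502 = -34790 - 6024 = -40814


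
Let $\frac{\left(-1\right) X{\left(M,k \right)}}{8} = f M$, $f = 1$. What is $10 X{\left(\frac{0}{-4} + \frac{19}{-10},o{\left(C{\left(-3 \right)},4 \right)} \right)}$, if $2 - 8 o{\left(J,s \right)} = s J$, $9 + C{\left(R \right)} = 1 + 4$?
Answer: $152$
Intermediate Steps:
$C{\left(R \right)} = -4$ ($C{\left(R \right)} = -9 + \left(1 + 4\right) = -9 + 5 = -4$)
$o{\left(J,s \right)} = \frac{1}{4} - \frac{J s}{8}$ ($o{\left(J,s \right)} = \frac{1}{4} - \frac{s J}{8} = \frac{1}{4} - \frac{J s}{8}$)
$X{\left(M,k \right)} = - 8 M$ ($X{\left(M,k \right)} = - 8 \cdot 1 M = - 8 M$)
$10 X{\left(\frac{0}{-4} + \frac{19}{-10},o{\left(C{\left(-3 \right)},4 \right)} \right)} = 10 \left(- 8 \left(\frac{0}{-4} + \frac{19}{-10}\right)\right) = 10 \left(- 8 \left(0 \left(- \frac{1}{4}\right) + 19 \left(- \frac{1}{10}\right)\right)\right) = 10 \left(- 8 \left(0 - \frac{19}{10}\right)\right) = 10 \left(\left(-8\right) \left(- \frac{19}{10}\right)\right) = 10 \cdot \frac{76}{5} = 152$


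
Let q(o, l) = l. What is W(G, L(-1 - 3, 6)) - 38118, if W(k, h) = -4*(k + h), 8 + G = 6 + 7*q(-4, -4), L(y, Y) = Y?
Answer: -38022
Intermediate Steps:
G = -30 (G = -8 + (6 + 7*(-4)) = -8 + (6 - 28) = -8 - 22 = -30)
W(k, h) = -4*h - 4*k (W(k, h) = -4*(h + k) = -4*h - 4*k)
W(G, L(-1 - 3, 6)) - 38118 = (-4*6 - 4*(-30)) - 38118 = (-24 + 120) - 38118 = 96 - 38118 = -38022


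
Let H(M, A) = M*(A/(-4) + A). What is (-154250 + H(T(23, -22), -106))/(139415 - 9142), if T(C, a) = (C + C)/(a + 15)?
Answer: -1076093/911911 ≈ -1.1800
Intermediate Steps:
T(C, a) = 2*C/(15 + a) (T(C, a) = (2*C)/(15 + a) = 2*C/(15 + a))
H(M, A) = 3*A*M/4 (H(M, A) = M*(A*(-¼) + A) = M*(-A/4 + A) = M*(3*A/4) = 3*A*M/4)
(-154250 + H(T(23, -22), -106))/(139415 - 9142) = (-154250 + (¾)*(-106)*(2*23/(15 - 22)))/(139415 - 9142) = (-154250 + (¾)*(-106)*(2*23/(-7)))/130273 = (-154250 + (¾)*(-106)*(2*23*(-⅐)))*(1/130273) = (-154250 + (¾)*(-106)*(-46/7))*(1/130273) = (-154250 + 3657/7)*(1/130273) = -1076093/7*1/130273 = -1076093/911911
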